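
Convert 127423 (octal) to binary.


Each octal digit → 3 binary bits:
  1 = 001
  2 = 010
  7 = 111
  4 = 100
  2 = 010
  3 = 011
Concatenate: 001 010 111 100 010 011
= 001010111100010011


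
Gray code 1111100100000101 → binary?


Gray code: 1111100100000101
MSB stays the same: 1
Each subsequent bit = prev_binary XOR current_gray:
  B[1] = 1 XOR 1 = 0
  B[2] = 0 XOR 1 = 1
  B[3] = 1 XOR 1 = 0
  B[4] = 0 XOR 1 = 1
  B[5] = 1 XOR 0 = 1
  B[6] = 1 XOR 0 = 1
  B[7] = 1 XOR 1 = 0
  B[8] = 0 XOR 0 = 0
  B[9] = 0 XOR 0 = 0
  B[10] = 0 XOR 0 = 0
  B[11] = 0 XOR 0 = 0
  B[12] = 0 XOR 0 = 0
  B[13] = 0 XOR 1 = 1
  B[14] = 1 XOR 0 = 1
  B[15] = 1 XOR 1 = 0
= 1010111000000110 (44550 decimal)


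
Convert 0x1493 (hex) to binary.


Each hex digit → 4 binary bits:
  1 = 0001
  4 = 0100
  9 = 1001
  3 = 0011
Concatenate: 0001 0100 1001 0011
= 0001010010010011


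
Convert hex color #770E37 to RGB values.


Hex: #770E37
R = 77₁₆ = 119
G = 0E₁₆ = 14
B = 37₁₆ = 55
= RGB(119, 14, 55)


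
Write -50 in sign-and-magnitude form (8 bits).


Sign bit: 1 (negative)
Magnitude: 50 = 0110010
= 10110010


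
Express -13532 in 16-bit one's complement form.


Original: 0011010011011100
Invert all bits:
  bit 0: 0 → 1
  bit 1: 0 → 1
  bit 2: 1 → 0
  bit 3: 1 → 0
  bit 4: 0 → 1
  bit 5: 1 → 0
  bit 6: 0 → 1
  bit 7: 0 → 1
  bit 8: 1 → 0
  bit 9: 1 → 0
  bit 10: 0 → 1
  bit 11: 1 → 0
  bit 12: 1 → 0
  bit 13: 1 → 0
  bit 14: 0 → 1
  bit 15: 0 → 1
= 1100101100100011


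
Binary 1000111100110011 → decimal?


Positional values:
Bit 0: 1 × 2^0 = 1
Bit 1: 1 × 2^1 = 2
Bit 4: 1 × 2^4 = 16
Bit 5: 1 × 2^5 = 32
Bit 8: 1 × 2^8 = 256
Bit 9: 1 × 2^9 = 512
Bit 10: 1 × 2^10 = 1024
Bit 11: 1 × 2^11 = 2048
Bit 15: 1 × 2^15 = 32768
Sum = 1 + 2 + 16 + 32 + 256 + 512 + 1024 + 2048 + 32768
= 36659


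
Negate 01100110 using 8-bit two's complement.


Original: 01100110
Step 1 - Invert all bits: 10011001
Step 2 - Add 1: 10011001 + 1
= 10011010 (represents -102)


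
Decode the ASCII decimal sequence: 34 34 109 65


Codes (decimal): 34 34 109 65
Per-code ASCII lookup:
  34  (special character) → '"'
  34  (special character) → '"'
  109  (range 97-122: lowercase, 109 - 97 = 12) → 'm'
  65  (range 65-90: uppercase, 65 - 65 = 0) → 'A'
= '""mA'


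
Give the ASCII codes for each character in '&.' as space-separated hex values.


String: '&.'  (2 characters)
Per-character ASCII lookup:
  '&': special character: '&' = 38 → 0x26
  '.': special character: '.' = 46 → 0x2E
= 0x26 0x2E


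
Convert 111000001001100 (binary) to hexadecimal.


Group into 4-bit nibbles: 0111000001001100
  0111 = 7
  0000 = 0
  0100 = 4
  1100 = C
= 0x704C


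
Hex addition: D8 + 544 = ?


Align and add column by column (LSB to MSB, each column mod 16 with carry):
  00D8
+ 0544
  ----
  col 0: 8(8) + 4(4) + 0 (carry in) = 12 → C(12), carry out 0
  col 1: D(13) + 4(4) + 0 (carry in) = 17 → 1(1), carry out 1
  col 2: 0(0) + 5(5) + 1 (carry in) = 6 → 6(6), carry out 0
  col 3: 0(0) + 0(0) + 0 (carry in) = 0 → 0(0), carry out 0
Reading digits MSB→LSB: 061C
Strip leading zeros: 61C
= 0x61C


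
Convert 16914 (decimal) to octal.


Divide by 8 repeatedly:
16914 ÷ 8 = 2114 remainder 2
2114 ÷ 8 = 264 remainder 2
264 ÷ 8 = 33 remainder 0
33 ÷ 8 = 4 remainder 1
4 ÷ 8 = 0 remainder 4
Reading remainders bottom-up:
= 0o41022


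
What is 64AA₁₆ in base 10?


Positional values:
Position 0: A × 16^0 = 10 × 1 = 10
Position 1: A × 16^1 = 10 × 16 = 160
Position 2: 4 × 16^2 = 4 × 256 = 1024
Position 3: 6 × 16^3 = 6 × 4096 = 24576
Sum = 10 + 160 + 1024 + 24576
= 25770


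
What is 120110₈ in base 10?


Positional values:
Position 0: 0 × 8^0 = 0
Position 1: 1 × 8^1 = 8
Position 2: 1 × 8^2 = 64
Position 3: 0 × 8^3 = 0
Position 4: 2 × 8^4 = 8192
Position 5: 1 × 8^5 = 32768
Sum = 0 + 8 + 64 + 0 + 8192 + 32768
= 41032


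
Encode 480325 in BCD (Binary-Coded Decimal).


Each digit → 4-bit binary:
  4 → 0100
  8 → 1000
  0 → 0000
  3 → 0011
  2 → 0010
  5 → 0101
= 0100 1000 0000 0011 0010 0101


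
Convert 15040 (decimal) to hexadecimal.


Divide by 16 repeatedly:
15040 ÷ 16 = 940 remainder 0 (0)
940 ÷ 16 = 58 remainder 12 (C)
58 ÷ 16 = 3 remainder 10 (A)
3 ÷ 16 = 0 remainder 3 (3)
Reading remainders bottom-up:
= 0x3AC0


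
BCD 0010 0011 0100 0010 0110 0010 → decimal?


Each 4-bit group → digit:
  0010 → 2
  0011 → 3
  0100 → 4
  0010 → 2
  0110 → 6
  0010 → 2
= 234262


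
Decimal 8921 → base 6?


Divide by 6 repeatedly:
8921 ÷ 6 = 1486 remainder 5
1486 ÷ 6 = 247 remainder 4
247 ÷ 6 = 41 remainder 1
41 ÷ 6 = 6 remainder 5
6 ÷ 6 = 1 remainder 0
1 ÷ 6 = 0 remainder 1
Reading remainders bottom-up:
= 105145


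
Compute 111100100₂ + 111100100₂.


Align and add column by column (LSB to MSB, carry propagating):
  0111100100
+ 0111100100
  ----------
  col 0: 0 + 0 + 0 (carry in) = 0 → bit 0, carry out 0
  col 1: 0 + 0 + 0 (carry in) = 0 → bit 0, carry out 0
  col 2: 1 + 1 + 0 (carry in) = 2 → bit 0, carry out 1
  col 3: 0 + 0 + 1 (carry in) = 1 → bit 1, carry out 0
  col 4: 0 + 0 + 0 (carry in) = 0 → bit 0, carry out 0
  col 5: 1 + 1 + 0 (carry in) = 2 → bit 0, carry out 1
  col 6: 1 + 1 + 1 (carry in) = 3 → bit 1, carry out 1
  col 7: 1 + 1 + 1 (carry in) = 3 → bit 1, carry out 1
  col 8: 1 + 1 + 1 (carry in) = 3 → bit 1, carry out 1
  col 9: 0 + 0 + 1 (carry in) = 1 → bit 1, carry out 0
Reading bits MSB→LSB: 1111001000
Strip leading zeros: 1111001000
= 1111001000


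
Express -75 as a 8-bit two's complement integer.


Original: 01001011
Step 1 - Invert all bits: 10110100
Step 2 - Add 1: 10110100 + 1
= 10110101 (represents -75)


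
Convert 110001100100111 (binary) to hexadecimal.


Group into 4-bit nibbles: 0110001100100111
  0110 = 6
  0011 = 3
  0010 = 2
  0111 = 7
= 0x6327


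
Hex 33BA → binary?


Each hex digit → 4 binary bits:
  3 = 0011
  3 = 0011
  B = 1011
  A = 1010
Concatenate: 0011 0011 1011 1010
= 0011001110111010


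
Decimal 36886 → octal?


Divide by 8 repeatedly:
36886 ÷ 8 = 4610 remainder 6
4610 ÷ 8 = 576 remainder 2
576 ÷ 8 = 72 remainder 0
72 ÷ 8 = 9 remainder 0
9 ÷ 8 = 1 remainder 1
1 ÷ 8 = 0 remainder 1
Reading remainders bottom-up:
= 0o110026


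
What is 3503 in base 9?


Divide by 9 repeatedly:
3503 ÷ 9 = 389 remainder 2
389 ÷ 9 = 43 remainder 2
43 ÷ 9 = 4 remainder 7
4 ÷ 9 = 0 remainder 4
Reading remainders bottom-up:
= 4722


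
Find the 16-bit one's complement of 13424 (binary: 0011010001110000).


Original: 0011010001110000
Invert all bits:
  bit 0: 0 → 1
  bit 1: 0 → 1
  bit 2: 1 → 0
  bit 3: 1 → 0
  bit 4: 0 → 1
  bit 5: 1 → 0
  bit 6: 0 → 1
  bit 7: 0 → 1
  bit 8: 0 → 1
  bit 9: 1 → 0
  bit 10: 1 → 0
  bit 11: 1 → 0
  bit 12: 0 → 1
  bit 13: 0 → 1
  bit 14: 0 → 1
  bit 15: 0 → 1
= 1100101110001111


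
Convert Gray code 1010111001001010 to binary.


Gray code: 1010111001001010
MSB stays the same: 1
Each subsequent bit = prev_binary XOR current_gray:
  B[1] = 1 XOR 0 = 1
  B[2] = 1 XOR 1 = 0
  B[3] = 0 XOR 0 = 0
  B[4] = 0 XOR 1 = 1
  B[5] = 1 XOR 1 = 0
  B[6] = 0 XOR 1 = 1
  B[7] = 1 XOR 0 = 1
  B[8] = 1 XOR 0 = 1
  B[9] = 1 XOR 1 = 0
  B[10] = 0 XOR 0 = 0
  B[11] = 0 XOR 0 = 0
  B[12] = 0 XOR 1 = 1
  B[13] = 1 XOR 0 = 1
  B[14] = 1 XOR 1 = 0
  B[15] = 0 XOR 0 = 0
= 1100101110001100 (52108 decimal)


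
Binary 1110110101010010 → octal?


Group into 3-bit groups: 001110110101010010
  001 = 1
  110 = 6
  110 = 6
  101 = 5
  010 = 2
  010 = 2
= 0o166522


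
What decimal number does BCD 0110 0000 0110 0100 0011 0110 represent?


Each 4-bit group → digit:
  0110 → 6
  0000 → 0
  0110 → 6
  0100 → 4
  0011 → 3
  0110 → 6
= 606436


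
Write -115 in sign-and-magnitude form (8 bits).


Sign bit: 1 (negative)
Magnitude: 115 = 1110011
= 11110011


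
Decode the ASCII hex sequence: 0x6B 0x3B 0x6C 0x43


Codes (hex): 0x6B 0x3B 0x6C 0x43
Per-code ASCII lookup:
  0x6B = 107  (range 97-122: lowercase, 107 - 97 = 10) → 'k'
  0x3B = 59  (special character) → ';'
  0x6C = 108  (range 97-122: lowercase, 108 - 97 = 11) → 'l'
  0x43 = 67  (range 65-90: uppercase, 67 - 65 = 2) → 'C'
= 'k;lC'


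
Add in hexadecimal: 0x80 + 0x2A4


Align and add column by column (LSB to MSB, each column mod 16 with carry):
  0080
+ 02A4
  ----
  col 0: 0(0) + 4(4) + 0 (carry in) = 4 → 4(4), carry out 0
  col 1: 8(8) + A(10) + 0 (carry in) = 18 → 2(2), carry out 1
  col 2: 0(0) + 2(2) + 1 (carry in) = 3 → 3(3), carry out 0
  col 3: 0(0) + 0(0) + 0 (carry in) = 0 → 0(0), carry out 0
Reading digits MSB→LSB: 0324
Strip leading zeros: 324
= 0x324


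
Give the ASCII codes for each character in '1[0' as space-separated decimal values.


String: '1[0'  (3 characters)
Per-character ASCII lookup:
  '1': digits start at 48: '1' = 48 + 1 = 49
  '[': special character: '[' = 91
  '0': digits start at 48: '0' = 48 + 0 = 48
= 49 91 48


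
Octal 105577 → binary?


Each octal digit → 3 binary bits:
  1 = 001
  0 = 000
  5 = 101
  5 = 101
  7 = 111
  7 = 111
Concatenate: 001 000 101 101 111 111
= 001000101101111111


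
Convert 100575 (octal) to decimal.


Positional values:
Position 0: 5 × 8^0 = 5
Position 1: 7 × 8^1 = 56
Position 2: 5 × 8^2 = 320
Position 3: 0 × 8^3 = 0
Position 4: 0 × 8^4 = 0
Position 5: 1 × 8^5 = 32768
Sum = 5 + 56 + 320 + 0 + 0 + 32768
= 33149


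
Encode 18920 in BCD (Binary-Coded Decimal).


Each digit → 4-bit binary:
  1 → 0001
  8 → 1000
  9 → 1001
  2 → 0010
  0 → 0000
= 0001 1000 1001 0010 0000


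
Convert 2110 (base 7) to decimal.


Positional values (base 7):
  0 × 7^0 = 0 × 1 = 0
  1 × 7^1 = 1 × 7 = 7
  1 × 7^2 = 1 × 49 = 49
  2 × 7^3 = 2 × 343 = 686
Sum = 0 + 7 + 49 + 686
= 742


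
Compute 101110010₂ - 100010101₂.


Align and subtract column by column (LSB to MSB, borrowing when needed):
  101110010
- 100010101
  ---------
  col 0: (0 - 0 borrow-in) - 1 → borrow from next column: (0+2) - 1 = 1, borrow out 1
  col 1: (1 - 1 borrow-in) - 0 → 0 - 0 = 0, borrow out 0
  col 2: (0 - 0 borrow-in) - 1 → borrow from next column: (0+2) - 1 = 1, borrow out 1
  col 3: (0 - 1 borrow-in) - 0 → borrow from next column: (-1+2) - 0 = 1, borrow out 1
  col 4: (1 - 1 borrow-in) - 1 → borrow from next column: (0+2) - 1 = 1, borrow out 1
  col 5: (1 - 1 borrow-in) - 0 → 0 - 0 = 0, borrow out 0
  col 6: (1 - 0 borrow-in) - 0 → 1 - 0 = 1, borrow out 0
  col 7: (0 - 0 borrow-in) - 0 → 0 - 0 = 0, borrow out 0
  col 8: (1 - 0 borrow-in) - 1 → 1 - 1 = 0, borrow out 0
Reading bits MSB→LSB: 001011101
Strip leading zeros: 1011101
= 1011101


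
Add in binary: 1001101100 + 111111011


Align and add column by column (LSB to MSB, carry propagating):
  01001101100
+ 00111111011
  -----------
  col 0: 0 + 1 + 0 (carry in) = 1 → bit 1, carry out 0
  col 1: 0 + 1 + 0 (carry in) = 1 → bit 1, carry out 0
  col 2: 1 + 0 + 0 (carry in) = 1 → bit 1, carry out 0
  col 3: 1 + 1 + 0 (carry in) = 2 → bit 0, carry out 1
  col 4: 0 + 1 + 1 (carry in) = 2 → bit 0, carry out 1
  col 5: 1 + 1 + 1 (carry in) = 3 → bit 1, carry out 1
  col 6: 1 + 1 + 1 (carry in) = 3 → bit 1, carry out 1
  col 7: 0 + 1 + 1 (carry in) = 2 → bit 0, carry out 1
  col 8: 0 + 1 + 1 (carry in) = 2 → bit 0, carry out 1
  col 9: 1 + 0 + 1 (carry in) = 2 → bit 0, carry out 1
  col 10: 0 + 0 + 1 (carry in) = 1 → bit 1, carry out 0
Reading bits MSB→LSB: 10001100111
Strip leading zeros: 10001100111
= 10001100111


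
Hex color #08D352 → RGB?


Hex: #08D352
R = 08₁₆ = 8
G = D3₁₆ = 211
B = 52₁₆ = 82
= RGB(8, 211, 82)


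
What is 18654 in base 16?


Divide by 16 repeatedly:
18654 ÷ 16 = 1165 remainder 14 (E)
1165 ÷ 16 = 72 remainder 13 (D)
72 ÷ 16 = 4 remainder 8 (8)
4 ÷ 16 = 0 remainder 4 (4)
Reading remainders bottom-up:
= 0x48DE


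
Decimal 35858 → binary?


Divide by 2 repeatedly:
35858 ÷ 2 = 17929 remainder 0
17929 ÷ 2 = 8964 remainder 1
8964 ÷ 2 = 4482 remainder 0
4482 ÷ 2 = 2241 remainder 0
2241 ÷ 2 = 1120 remainder 1
1120 ÷ 2 = 560 remainder 0
560 ÷ 2 = 280 remainder 0
280 ÷ 2 = 140 remainder 0
140 ÷ 2 = 70 remainder 0
70 ÷ 2 = 35 remainder 0
35 ÷ 2 = 17 remainder 1
17 ÷ 2 = 8 remainder 1
8 ÷ 2 = 4 remainder 0
4 ÷ 2 = 2 remainder 0
2 ÷ 2 = 1 remainder 0
1 ÷ 2 = 0 remainder 1
Reading remainders bottom-up:
= 1000110000010010


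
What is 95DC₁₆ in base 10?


Positional values:
Position 0: C × 16^0 = 12 × 1 = 12
Position 1: D × 16^1 = 13 × 16 = 208
Position 2: 5 × 16^2 = 5 × 256 = 1280
Position 3: 9 × 16^3 = 9 × 4096 = 36864
Sum = 12 + 208 + 1280 + 36864
= 38364


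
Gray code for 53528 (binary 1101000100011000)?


Binary: 1101000100011000
Gray code: G = B XOR (B >> 1)
B >> 1 = 0110100010001100
1101000100011000 XOR 0110100010001100:
  1 XOR 0 = 1
  1 XOR 1 = 0
  0 XOR 1 = 1
  1 XOR 0 = 1
  0 XOR 1 = 1
  0 XOR 0 = 0
  0 XOR 0 = 0
  1 XOR 0 = 1
  0 XOR 1 = 1
  0 XOR 0 = 0
  0 XOR 0 = 0
  1 XOR 0 = 1
  1 XOR 1 = 0
  0 XOR 1 = 1
  0 XOR 0 = 0
  0 XOR 0 = 0
= 1011100110010100


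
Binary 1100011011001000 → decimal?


Positional values:
Bit 3: 1 × 2^3 = 8
Bit 6: 1 × 2^6 = 64
Bit 7: 1 × 2^7 = 128
Bit 9: 1 × 2^9 = 512
Bit 10: 1 × 2^10 = 1024
Bit 14: 1 × 2^14 = 16384
Bit 15: 1 × 2^15 = 32768
Sum = 8 + 64 + 128 + 512 + 1024 + 16384 + 32768
= 50888


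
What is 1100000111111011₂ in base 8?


Group into 3-bit groups: 001100000111111011
  001 = 1
  100 = 4
  000 = 0
  111 = 7
  111 = 7
  011 = 3
= 0o140773


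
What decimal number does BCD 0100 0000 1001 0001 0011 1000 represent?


Each 4-bit group → digit:
  0100 → 4
  0000 → 0
  1001 → 9
  0001 → 1
  0011 → 3
  1000 → 8
= 409138


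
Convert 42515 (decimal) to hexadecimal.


Divide by 16 repeatedly:
42515 ÷ 16 = 2657 remainder 3 (3)
2657 ÷ 16 = 166 remainder 1 (1)
166 ÷ 16 = 10 remainder 6 (6)
10 ÷ 16 = 0 remainder 10 (A)
Reading remainders bottom-up:
= 0xA613


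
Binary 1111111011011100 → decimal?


Positional values:
Bit 2: 1 × 2^2 = 4
Bit 3: 1 × 2^3 = 8
Bit 4: 1 × 2^4 = 16
Bit 6: 1 × 2^6 = 64
Bit 7: 1 × 2^7 = 128
Bit 9: 1 × 2^9 = 512
Bit 10: 1 × 2^10 = 1024
Bit 11: 1 × 2^11 = 2048
Bit 12: 1 × 2^12 = 4096
Bit 13: 1 × 2^13 = 8192
Bit 14: 1 × 2^14 = 16384
Bit 15: 1 × 2^15 = 32768
Sum = 4 + 8 + 16 + 64 + 128 + 512 + 1024 + 2048 + 4096 + 8192 + 16384 + 32768
= 65244


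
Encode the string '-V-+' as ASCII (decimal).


String: '-V-+'  (4 characters)
Per-character ASCII lookup:
  '-': special character: '-' = 45
  'V': uppercase starts at 65: 'V' = 65 + 21 = 86
  '-': special character: '-' = 45
  '+': special character: '+' = 43
= 45 86 45 43


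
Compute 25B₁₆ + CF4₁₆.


Align and add column by column (LSB to MSB, each column mod 16 with carry):
  025B
+ 0CF4
  ----
  col 0: B(11) + 4(4) + 0 (carry in) = 15 → F(15), carry out 0
  col 1: 5(5) + F(15) + 0 (carry in) = 20 → 4(4), carry out 1
  col 2: 2(2) + C(12) + 1 (carry in) = 15 → F(15), carry out 0
  col 3: 0(0) + 0(0) + 0 (carry in) = 0 → 0(0), carry out 0
Reading digits MSB→LSB: 0F4F
Strip leading zeros: F4F
= 0xF4F


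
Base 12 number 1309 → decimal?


Positional values (base 12):
  9 × 12^0 = 9 × 1 = 9
  0 × 12^1 = 0 × 12 = 0
  3 × 12^2 = 3 × 144 = 432
  1 × 12^3 = 1 × 1728 = 1728
Sum = 9 + 0 + 432 + 1728
= 2169


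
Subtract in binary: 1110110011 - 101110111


Align and subtract column by column (LSB to MSB, borrowing when needed):
  1110110011
- 0101110111
  ----------
  col 0: (1 - 0 borrow-in) - 1 → 1 - 1 = 0, borrow out 0
  col 1: (1 - 0 borrow-in) - 1 → 1 - 1 = 0, borrow out 0
  col 2: (0 - 0 borrow-in) - 1 → borrow from next column: (0+2) - 1 = 1, borrow out 1
  col 3: (0 - 1 borrow-in) - 0 → borrow from next column: (-1+2) - 0 = 1, borrow out 1
  col 4: (1 - 1 borrow-in) - 1 → borrow from next column: (0+2) - 1 = 1, borrow out 1
  col 5: (1 - 1 borrow-in) - 1 → borrow from next column: (0+2) - 1 = 1, borrow out 1
  col 6: (0 - 1 borrow-in) - 1 → borrow from next column: (-1+2) - 1 = 0, borrow out 1
  col 7: (1 - 1 borrow-in) - 0 → 0 - 0 = 0, borrow out 0
  col 8: (1 - 0 borrow-in) - 1 → 1 - 1 = 0, borrow out 0
  col 9: (1 - 0 borrow-in) - 0 → 1 - 0 = 1, borrow out 0
Reading bits MSB→LSB: 1000111100
Strip leading zeros: 1000111100
= 1000111100


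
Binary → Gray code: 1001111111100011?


Binary: 1001111111100011
Gray code: G = B XOR (B >> 1)
B >> 1 = 0100111111110001
1001111111100011 XOR 0100111111110001:
  1 XOR 0 = 1
  0 XOR 1 = 1
  0 XOR 0 = 0
  1 XOR 0 = 1
  1 XOR 1 = 0
  1 XOR 1 = 0
  1 XOR 1 = 0
  1 XOR 1 = 0
  1 XOR 1 = 0
  1 XOR 1 = 0
  1 XOR 1 = 0
  0 XOR 1 = 1
  0 XOR 0 = 0
  0 XOR 0 = 0
  1 XOR 0 = 1
  1 XOR 1 = 0
= 1101000000010010


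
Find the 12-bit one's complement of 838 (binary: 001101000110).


Original: 001101000110
Invert all bits:
  bit 0: 0 → 1
  bit 1: 0 → 1
  bit 2: 1 → 0
  bit 3: 1 → 0
  bit 4: 0 → 1
  bit 5: 1 → 0
  bit 6: 0 → 1
  bit 7: 0 → 1
  bit 8: 0 → 1
  bit 9: 1 → 0
  bit 10: 1 → 0
  bit 11: 0 → 1
= 110010111001


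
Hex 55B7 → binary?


Each hex digit → 4 binary bits:
  5 = 0101
  5 = 0101
  B = 1011
  7 = 0111
Concatenate: 0101 0101 1011 0111
= 0101010110110111


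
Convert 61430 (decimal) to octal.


Divide by 8 repeatedly:
61430 ÷ 8 = 7678 remainder 6
7678 ÷ 8 = 959 remainder 6
959 ÷ 8 = 119 remainder 7
119 ÷ 8 = 14 remainder 7
14 ÷ 8 = 1 remainder 6
1 ÷ 8 = 0 remainder 1
Reading remainders bottom-up:
= 0o167766


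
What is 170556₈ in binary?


Each octal digit → 3 binary bits:
  1 = 001
  7 = 111
  0 = 000
  5 = 101
  5 = 101
  6 = 110
Concatenate: 001 111 000 101 101 110
= 001111000101101110


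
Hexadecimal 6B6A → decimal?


Positional values:
Position 0: A × 16^0 = 10 × 1 = 10
Position 1: 6 × 16^1 = 6 × 16 = 96
Position 2: B × 16^2 = 11 × 256 = 2816
Position 3: 6 × 16^3 = 6 × 4096 = 24576
Sum = 10 + 96 + 2816 + 24576
= 27498


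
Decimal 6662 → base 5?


Divide by 5 repeatedly:
6662 ÷ 5 = 1332 remainder 2
1332 ÷ 5 = 266 remainder 2
266 ÷ 5 = 53 remainder 1
53 ÷ 5 = 10 remainder 3
10 ÷ 5 = 2 remainder 0
2 ÷ 5 = 0 remainder 2
Reading remainders bottom-up:
= 203122


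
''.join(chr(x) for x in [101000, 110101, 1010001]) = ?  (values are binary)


Codes (binary): 101000 110101 1010001
Per-code ASCII lookup:
  101000 = 40  (special character) → '('
  110101 = 53  (range 48-57: digits, 53 - 48 = 5) → '5'
  1010001 = 81  (range 65-90: uppercase, 81 - 65 = 16) → 'Q'
= '(5Q'


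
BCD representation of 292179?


Each digit → 4-bit binary:
  2 → 0010
  9 → 1001
  2 → 0010
  1 → 0001
  7 → 0111
  9 → 1001
= 0010 1001 0010 0001 0111 1001


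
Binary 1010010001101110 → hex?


Group into 4-bit nibbles: 1010010001101110
  1010 = A
  0100 = 4
  0110 = 6
  1110 = E
= 0xA46E


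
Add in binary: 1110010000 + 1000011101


Align and add column by column (LSB to MSB, carry propagating):
  01110010000
+ 01000011101
  -----------
  col 0: 0 + 1 + 0 (carry in) = 1 → bit 1, carry out 0
  col 1: 0 + 0 + 0 (carry in) = 0 → bit 0, carry out 0
  col 2: 0 + 1 + 0 (carry in) = 1 → bit 1, carry out 0
  col 3: 0 + 1 + 0 (carry in) = 1 → bit 1, carry out 0
  col 4: 1 + 1 + 0 (carry in) = 2 → bit 0, carry out 1
  col 5: 0 + 0 + 1 (carry in) = 1 → bit 1, carry out 0
  col 6: 0 + 0 + 0 (carry in) = 0 → bit 0, carry out 0
  col 7: 1 + 0 + 0 (carry in) = 1 → bit 1, carry out 0
  col 8: 1 + 0 + 0 (carry in) = 1 → bit 1, carry out 0
  col 9: 1 + 1 + 0 (carry in) = 2 → bit 0, carry out 1
  col 10: 0 + 0 + 1 (carry in) = 1 → bit 1, carry out 0
Reading bits MSB→LSB: 10110101101
Strip leading zeros: 10110101101
= 10110101101


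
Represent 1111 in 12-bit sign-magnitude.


Sign bit: 0 (positive)
Magnitude: 1111 = 10001010111
= 010001010111


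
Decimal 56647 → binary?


Divide by 2 repeatedly:
56647 ÷ 2 = 28323 remainder 1
28323 ÷ 2 = 14161 remainder 1
14161 ÷ 2 = 7080 remainder 1
7080 ÷ 2 = 3540 remainder 0
3540 ÷ 2 = 1770 remainder 0
1770 ÷ 2 = 885 remainder 0
885 ÷ 2 = 442 remainder 1
442 ÷ 2 = 221 remainder 0
221 ÷ 2 = 110 remainder 1
110 ÷ 2 = 55 remainder 0
55 ÷ 2 = 27 remainder 1
27 ÷ 2 = 13 remainder 1
13 ÷ 2 = 6 remainder 1
6 ÷ 2 = 3 remainder 0
3 ÷ 2 = 1 remainder 1
1 ÷ 2 = 0 remainder 1
Reading remainders bottom-up:
= 1101110101000111


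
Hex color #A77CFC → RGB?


Hex: #A77CFC
R = A7₁₆ = 167
G = 7C₁₆ = 124
B = FC₁₆ = 252
= RGB(167, 124, 252)


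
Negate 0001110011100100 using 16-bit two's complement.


Original: 0001110011100100
Step 1 - Invert all bits: 1110001100011011
Step 2 - Add 1: 1110001100011011 + 1
= 1110001100011100 (represents -7396)


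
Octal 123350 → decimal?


Positional values:
Position 0: 0 × 8^0 = 0
Position 1: 5 × 8^1 = 40
Position 2: 3 × 8^2 = 192
Position 3: 3 × 8^3 = 1536
Position 4: 2 × 8^4 = 8192
Position 5: 1 × 8^5 = 32768
Sum = 0 + 40 + 192 + 1536 + 8192 + 32768
= 42728


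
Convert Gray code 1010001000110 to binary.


Gray code: 1010001000110
MSB stays the same: 1
Each subsequent bit = prev_binary XOR current_gray:
  B[1] = 1 XOR 0 = 1
  B[2] = 1 XOR 1 = 0
  B[3] = 0 XOR 0 = 0
  B[4] = 0 XOR 0 = 0
  B[5] = 0 XOR 0 = 0
  B[6] = 0 XOR 1 = 1
  B[7] = 1 XOR 0 = 1
  B[8] = 1 XOR 0 = 1
  B[9] = 1 XOR 0 = 1
  B[10] = 1 XOR 1 = 0
  B[11] = 0 XOR 1 = 1
  B[12] = 1 XOR 0 = 1
= 1100001111011 (6267 decimal)


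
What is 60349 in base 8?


Divide by 8 repeatedly:
60349 ÷ 8 = 7543 remainder 5
7543 ÷ 8 = 942 remainder 7
942 ÷ 8 = 117 remainder 6
117 ÷ 8 = 14 remainder 5
14 ÷ 8 = 1 remainder 6
1 ÷ 8 = 0 remainder 1
Reading remainders bottom-up:
= 0o165675


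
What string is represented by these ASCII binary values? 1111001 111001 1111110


Codes (binary): 1111001 111001 1111110
Per-code ASCII lookup:
  1111001 = 121  (range 97-122: lowercase, 121 - 97 = 24) → 'y'
  111001 = 57  (range 48-57: digits, 57 - 48 = 9) → '9'
  1111110 = 126  (special character) → '~'
= 'y9~'


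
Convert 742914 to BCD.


Each digit → 4-bit binary:
  7 → 0111
  4 → 0100
  2 → 0010
  9 → 1001
  1 → 0001
  4 → 0100
= 0111 0100 0010 1001 0001 0100


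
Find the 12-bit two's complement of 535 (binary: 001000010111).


Original: 001000010111
Step 1 - Invert all bits: 110111101000
Step 2 - Add 1: 110111101000 + 1
= 110111101001 (represents -535)


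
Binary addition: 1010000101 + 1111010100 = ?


Align and add column by column (LSB to MSB, carry propagating):
  01010000101
+ 01111010100
  -----------
  col 0: 1 + 0 + 0 (carry in) = 1 → bit 1, carry out 0
  col 1: 0 + 0 + 0 (carry in) = 0 → bit 0, carry out 0
  col 2: 1 + 1 + 0 (carry in) = 2 → bit 0, carry out 1
  col 3: 0 + 0 + 1 (carry in) = 1 → bit 1, carry out 0
  col 4: 0 + 1 + 0 (carry in) = 1 → bit 1, carry out 0
  col 5: 0 + 0 + 0 (carry in) = 0 → bit 0, carry out 0
  col 6: 0 + 1 + 0 (carry in) = 1 → bit 1, carry out 0
  col 7: 1 + 1 + 0 (carry in) = 2 → bit 0, carry out 1
  col 8: 0 + 1 + 1 (carry in) = 2 → bit 0, carry out 1
  col 9: 1 + 1 + 1 (carry in) = 3 → bit 1, carry out 1
  col 10: 0 + 0 + 1 (carry in) = 1 → bit 1, carry out 0
Reading bits MSB→LSB: 11001011001
Strip leading zeros: 11001011001
= 11001011001


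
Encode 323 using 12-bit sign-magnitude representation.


Sign bit: 0 (positive)
Magnitude: 323 = 00101000011
= 000101000011


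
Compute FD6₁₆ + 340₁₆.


Align and add column by column (LSB to MSB, each column mod 16 with carry):
  0FD6
+ 0340
  ----
  col 0: 6(6) + 0(0) + 0 (carry in) = 6 → 6(6), carry out 0
  col 1: D(13) + 4(4) + 0 (carry in) = 17 → 1(1), carry out 1
  col 2: F(15) + 3(3) + 1 (carry in) = 19 → 3(3), carry out 1
  col 3: 0(0) + 0(0) + 1 (carry in) = 1 → 1(1), carry out 0
Reading digits MSB→LSB: 1316
Strip leading zeros: 1316
= 0x1316


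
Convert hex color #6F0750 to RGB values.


Hex: #6F0750
R = 6F₁₆ = 111
G = 07₁₆ = 7
B = 50₁₆ = 80
= RGB(111, 7, 80)


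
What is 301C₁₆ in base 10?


Positional values:
Position 0: C × 16^0 = 12 × 1 = 12
Position 1: 1 × 16^1 = 1 × 16 = 16
Position 2: 0 × 16^2 = 0 × 256 = 0
Position 3: 3 × 16^3 = 3 × 4096 = 12288
Sum = 12 + 16 + 0 + 12288
= 12316


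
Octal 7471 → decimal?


Positional values:
Position 0: 1 × 8^0 = 1
Position 1: 7 × 8^1 = 56
Position 2: 4 × 8^2 = 256
Position 3: 7 × 8^3 = 3584
Sum = 1 + 56 + 256 + 3584
= 3897


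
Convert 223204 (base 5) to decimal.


Positional values (base 5):
  4 × 5^0 = 4 × 1 = 4
  0 × 5^1 = 0 × 5 = 0
  2 × 5^2 = 2 × 25 = 50
  3 × 5^3 = 3 × 125 = 375
  2 × 5^4 = 2 × 625 = 1250
  2 × 5^5 = 2 × 3125 = 6250
Sum = 4 + 0 + 50 + 375 + 1250 + 6250
= 7929


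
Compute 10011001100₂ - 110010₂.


Align and subtract column by column (LSB to MSB, borrowing when needed):
  10011001100
- 00000110010
  -----------
  col 0: (0 - 0 borrow-in) - 0 → 0 - 0 = 0, borrow out 0
  col 1: (0 - 0 borrow-in) - 1 → borrow from next column: (0+2) - 1 = 1, borrow out 1
  col 2: (1 - 1 borrow-in) - 0 → 0 - 0 = 0, borrow out 0
  col 3: (1 - 0 borrow-in) - 0 → 1 - 0 = 1, borrow out 0
  col 4: (0 - 0 borrow-in) - 1 → borrow from next column: (0+2) - 1 = 1, borrow out 1
  col 5: (0 - 1 borrow-in) - 1 → borrow from next column: (-1+2) - 1 = 0, borrow out 1
  col 6: (1 - 1 borrow-in) - 0 → 0 - 0 = 0, borrow out 0
  col 7: (1 - 0 borrow-in) - 0 → 1 - 0 = 1, borrow out 0
  col 8: (0 - 0 borrow-in) - 0 → 0 - 0 = 0, borrow out 0
  col 9: (0 - 0 borrow-in) - 0 → 0 - 0 = 0, borrow out 0
  col 10: (1 - 0 borrow-in) - 0 → 1 - 0 = 1, borrow out 0
Reading bits MSB→LSB: 10010011010
Strip leading zeros: 10010011010
= 10010011010


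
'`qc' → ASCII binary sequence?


String: '`qc'  (3 characters)
Per-character ASCII lookup:
  '`': special character: '`' = 96 → 1100000
  'q': lowercase starts at 97: 'q' = 97 + 16 = 113 → 1110001
  'c': lowercase starts at 97: 'c' = 97 + 2 = 99 → 1100011
= 1100000 1110001 1100011


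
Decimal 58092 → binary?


Divide by 2 repeatedly:
58092 ÷ 2 = 29046 remainder 0
29046 ÷ 2 = 14523 remainder 0
14523 ÷ 2 = 7261 remainder 1
7261 ÷ 2 = 3630 remainder 1
3630 ÷ 2 = 1815 remainder 0
1815 ÷ 2 = 907 remainder 1
907 ÷ 2 = 453 remainder 1
453 ÷ 2 = 226 remainder 1
226 ÷ 2 = 113 remainder 0
113 ÷ 2 = 56 remainder 1
56 ÷ 2 = 28 remainder 0
28 ÷ 2 = 14 remainder 0
14 ÷ 2 = 7 remainder 0
7 ÷ 2 = 3 remainder 1
3 ÷ 2 = 1 remainder 1
1 ÷ 2 = 0 remainder 1
Reading remainders bottom-up:
= 1110001011101100


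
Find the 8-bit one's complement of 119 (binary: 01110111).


Original: 01110111
Invert all bits:
  bit 0: 0 → 1
  bit 1: 1 → 0
  bit 2: 1 → 0
  bit 3: 1 → 0
  bit 4: 0 → 1
  bit 5: 1 → 0
  bit 6: 1 → 0
  bit 7: 1 → 0
= 10001000


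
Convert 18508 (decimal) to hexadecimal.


Divide by 16 repeatedly:
18508 ÷ 16 = 1156 remainder 12 (C)
1156 ÷ 16 = 72 remainder 4 (4)
72 ÷ 16 = 4 remainder 8 (8)
4 ÷ 16 = 0 remainder 4 (4)
Reading remainders bottom-up:
= 0x484C


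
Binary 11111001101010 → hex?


Group into 4-bit nibbles: 0011111001101010
  0011 = 3
  1110 = E
  0110 = 6
  1010 = A
= 0x3E6A


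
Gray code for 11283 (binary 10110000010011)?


Binary: 10110000010011
Gray code: G = B XOR (B >> 1)
B >> 1 = 01011000001001
10110000010011 XOR 01011000001001:
  1 XOR 0 = 1
  0 XOR 1 = 1
  1 XOR 0 = 1
  1 XOR 1 = 0
  0 XOR 1 = 1
  0 XOR 0 = 0
  0 XOR 0 = 0
  0 XOR 0 = 0
  0 XOR 0 = 0
  1 XOR 0 = 1
  0 XOR 1 = 1
  0 XOR 0 = 0
  1 XOR 0 = 1
  1 XOR 1 = 0
= 11101000011010


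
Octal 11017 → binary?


Each octal digit → 3 binary bits:
  1 = 001
  1 = 001
  0 = 000
  1 = 001
  7 = 111
Concatenate: 001 001 000 001 111
= 001001000001111


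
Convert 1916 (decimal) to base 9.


Divide by 9 repeatedly:
1916 ÷ 9 = 212 remainder 8
212 ÷ 9 = 23 remainder 5
23 ÷ 9 = 2 remainder 5
2 ÷ 9 = 0 remainder 2
Reading remainders bottom-up:
= 2558


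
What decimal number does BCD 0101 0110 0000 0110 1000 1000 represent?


Each 4-bit group → digit:
  0101 → 5
  0110 → 6
  0000 → 0
  0110 → 6
  1000 → 8
  1000 → 8
= 560688


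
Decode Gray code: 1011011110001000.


Gray code: 1011011110001000
MSB stays the same: 1
Each subsequent bit = prev_binary XOR current_gray:
  B[1] = 1 XOR 0 = 1
  B[2] = 1 XOR 1 = 0
  B[3] = 0 XOR 1 = 1
  B[4] = 1 XOR 0 = 1
  B[5] = 1 XOR 1 = 0
  B[6] = 0 XOR 1 = 1
  B[7] = 1 XOR 1 = 0
  B[8] = 0 XOR 1 = 1
  B[9] = 1 XOR 0 = 1
  B[10] = 1 XOR 0 = 1
  B[11] = 1 XOR 0 = 1
  B[12] = 1 XOR 1 = 0
  B[13] = 0 XOR 0 = 0
  B[14] = 0 XOR 0 = 0
  B[15] = 0 XOR 0 = 0
= 1101101011110000 (56048 decimal)


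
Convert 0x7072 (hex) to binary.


Each hex digit → 4 binary bits:
  7 = 0111
  0 = 0000
  7 = 0111
  2 = 0010
Concatenate: 0111 0000 0111 0010
= 0111000001110010


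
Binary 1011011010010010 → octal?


Group into 3-bit groups: 001011011010010010
  001 = 1
  011 = 3
  011 = 3
  010 = 2
  010 = 2
  010 = 2
= 0o133222


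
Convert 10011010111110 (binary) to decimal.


Positional values:
Bit 1: 1 × 2^1 = 2
Bit 2: 1 × 2^2 = 4
Bit 3: 1 × 2^3 = 8
Bit 4: 1 × 2^4 = 16
Bit 5: 1 × 2^5 = 32
Bit 7: 1 × 2^7 = 128
Bit 9: 1 × 2^9 = 512
Bit 10: 1 × 2^10 = 1024
Bit 13: 1 × 2^13 = 8192
Sum = 2 + 4 + 8 + 16 + 32 + 128 + 512 + 1024 + 8192
= 9918


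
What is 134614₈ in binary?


Each octal digit → 3 binary bits:
  1 = 001
  3 = 011
  4 = 100
  6 = 110
  1 = 001
  4 = 100
Concatenate: 001 011 100 110 001 100
= 001011100110001100


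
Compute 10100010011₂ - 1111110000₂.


Align and subtract column by column (LSB to MSB, borrowing when needed):
  10100010011
- 01111110000
  -----------
  col 0: (1 - 0 borrow-in) - 0 → 1 - 0 = 1, borrow out 0
  col 1: (1 - 0 borrow-in) - 0 → 1 - 0 = 1, borrow out 0
  col 2: (0 - 0 borrow-in) - 0 → 0 - 0 = 0, borrow out 0
  col 3: (0 - 0 borrow-in) - 0 → 0 - 0 = 0, borrow out 0
  col 4: (1 - 0 borrow-in) - 1 → 1 - 1 = 0, borrow out 0
  col 5: (0 - 0 borrow-in) - 1 → borrow from next column: (0+2) - 1 = 1, borrow out 1
  col 6: (0 - 1 borrow-in) - 1 → borrow from next column: (-1+2) - 1 = 0, borrow out 1
  col 7: (0 - 1 borrow-in) - 1 → borrow from next column: (-1+2) - 1 = 0, borrow out 1
  col 8: (1 - 1 borrow-in) - 1 → borrow from next column: (0+2) - 1 = 1, borrow out 1
  col 9: (0 - 1 borrow-in) - 1 → borrow from next column: (-1+2) - 1 = 0, borrow out 1
  col 10: (1 - 1 borrow-in) - 0 → 0 - 0 = 0, borrow out 0
Reading bits MSB→LSB: 00100100011
Strip leading zeros: 100100011
= 100100011


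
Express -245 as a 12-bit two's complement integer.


Original: 000011110101
Step 1 - Invert all bits: 111100001010
Step 2 - Add 1: 111100001010 + 1
= 111100001011 (represents -245)


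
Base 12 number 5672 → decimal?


Positional values (base 12):
  2 × 12^0 = 2 × 1 = 2
  7 × 12^1 = 7 × 12 = 84
  6 × 12^2 = 6 × 144 = 864
  5 × 12^3 = 5 × 1728 = 8640
Sum = 2 + 84 + 864 + 8640
= 9590


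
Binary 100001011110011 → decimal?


Positional values:
Bit 0: 1 × 2^0 = 1
Bit 1: 1 × 2^1 = 2
Bit 4: 1 × 2^4 = 16
Bit 5: 1 × 2^5 = 32
Bit 6: 1 × 2^6 = 64
Bit 7: 1 × 2^7 = 128
Bit 9: 1 × 2^9 = 512
Bit 14: 1 × 2^14 = 16384
Sum = 1 + 2 + 16 + 32 + 64 + 128 + 512 + 16384
= 17139


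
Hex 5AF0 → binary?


Each hex digit → 4 binary bits:
  5 = 0101
  A = 1010
  F = 1111
  0 = 0000
Concatenate: 0101 1010 1111 0000
= 0101101011110000


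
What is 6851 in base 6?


Divide by 6 repeatedly:
6851 ÷ 6 = 1141 remainder 5
1141 ÷ 6 = 190 remainder 1
190 ÷ 6 = 31 remainder 4
31 ÷ 6 = 5 remainder 1
5 ÷ 6 = 0 remainder 5
Reading remainders bottom-up:
= 51415


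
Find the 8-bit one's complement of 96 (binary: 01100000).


Original: 01100000
Invert all bits:
  bit 0: 0 → 1
  bit 1: 1 → 0
  bit 2: 1 → 0
  bit 3: 0 → 1
  bit 4: 0 → 1
  bit 5: 0 → 1
  bit 6: 0 → 1
  bit 7: 0 → 1
= 10011111


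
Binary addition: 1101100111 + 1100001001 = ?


Align and add column by column (LSB to MSB, carry propagating):
  01101100111
+ 01100001001
  -----------
  col 0: 1 + 1 + 0 (carry in) = 2 → bit 0, carry out 1
  col 1: 1 + 0 + 1 (carry in) = 2 → bit 0, carry out 1
  col 2: 1 + 0 + 1 (carry in) = 2 → bit 0, carry out 1
  col 3: 0 + 1 + 1 (carry in) = 2 → bit 0, carry out 1
  col 4: 0 + 0 + 1 (carry in) = 1 → bit 1, carry out 0
  col 5: 1 + 0 + 0 (carry in) = 1 → bit 1, carry out 0
  col 6: 1 + 0 + 0 (carry in) = 1 → bit 1, carry out 0
  col 7: 0 + 0 + 0 (carry in) = 0 → bit 0, carry out 0
  col 8: 1 + 1 + 0 (carry in) = 2 → bit 0, carry out 1
  col 9: 1 + 1 + 1 (carry in) = 3 → bit 1, carry out 1
  col 10: 0 + 0 + 1 (carry in) = 1 → bit 1, carry out 0
Reading bits MSB→LSB: 11001110000
Strip leading zeros: 11001110000
= 11001110000


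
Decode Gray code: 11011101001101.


Gray code: 11011101001101
MSB stays the same: 1
Each subsequent bit = prev_binary XOR current_gray:
  B[1] = 1 XOR 1 = 0
  B[2] = 0 XOR 0 = 0
  B[3] = 0 XOR 1 = 1
  B[4] = 1 XOR 1 = 0
  B[5] = 0 XOR 1 = 1
  B[6] = 1 XOR 0 = 1
  B[7] = 1 XOR 1 = 0
  B[8] = 0 XOR 0 = 0
  B[9] = 0 XOR 0 = 0
  B[10] = 0 XOR 1 = 1
  B[11] = 1 XOR 1 = 0
  B[12] = 0 XOR 0 = 0
  B[13] = 0 XOR 1 = 1
= 10010110001001 (9609 decimal)


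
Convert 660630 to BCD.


Each digit → 4-bit binary:
  6 → 0110
  6 → 0110
  0 → 0000
  6 → 0110
  3 → 0011
  0 → 0000
= 0110 0110 0000 0110 0011 0000


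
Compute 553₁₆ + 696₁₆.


Align and add column by column (LSB to MSB, each column mod 16 with carry):
  0553
+ 0696
  ----
  col 0: 3(3) + 6(6) + 0 (carry in) = 9 → 9(9), carry out 0
  col 1: 5(5) + 9(9) + 0 (carry in) = 14 → E(14), carry out 0
  col 2: 5(5) + 6(6) + 0 (carry in) = 11 → B(11), carry out 0
  col 3: 0(0) + 0(0) + 0 (carry in) = 0 → 0(0), carry out 0
Reading digits MSB→LSB: 0BE9
Strip leading zeros: BE9
= 0xBE9


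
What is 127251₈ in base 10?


Positional values:
Position 0: 1 × 8^0 = 1
Position 1: 5 × 8^1 = 40
Position 2: 2 × 8^2 = 128
Position 3: 7 × 8^3 = 3584
Position 4: 2 × 8^4 = 8192
Position 5: 1 × 8^5 = 32768
Sum = 1 + 40 + 128 + 3584 + 8192 + 32768
= 44713


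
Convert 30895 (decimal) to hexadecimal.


Divide by 16 repeatedly:
30895 ÷ 16 = 1930 remainder 15 (F)
1930 ÷ 16 = 120 remainder 10 (A)
120 ÷ 16 = 7 remainder 8 (8)
7 ÷ 16 = 0 remainder 7 (7)
Reading remainders bottom-up:
= 0x78AF


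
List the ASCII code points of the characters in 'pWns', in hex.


String: 'pWns'  (4 characters)
Per-character ASCII lookup:
  'p': lowercase starts at 97: 'p' = 97 + 15 = 112 → 0x70
  'W': uppercase starts at 65: 'W' = 65 + 22 = 87 → 0x57
  'n': lowercase starts at 97: 'n' = 97 + 13 = 110 → 0x6E
  's': lowercase starts at 97: 's' = 97 + 18 = 115 → 0x73
= 0x70 0x57 0x6E 0x73


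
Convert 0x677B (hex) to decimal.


Positional values:
Position 0: B × 16^0 = 11 × 1 = 11
Position 1: 7 × 16^1 = 7 × 16 = 112
Position 2: 7 × 16^2 = 7 × 256 = 1792
Position 3: 6 × 16^3 = 6 × 4096 = 24576
Sum = 11 + 112 + 1792 + 24576
= 26491


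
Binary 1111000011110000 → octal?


Group into 3-bit groups: 001111000011110000
  001 = 1
  111 = 7
  000 = 0
  011 = 3
  110 = 6
  000 = 0
= 0o170360


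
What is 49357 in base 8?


Divide by 8 repeatedly:
49357 ÷ 8 = 6169 remainder 5
6169 ÷ 8 = 771 remainder 1
771 ÷ 8 = 96 remainder 3
96 ÷ 8 = 12 remainder 0
12 ÷ 8 = 1 remainder 4
1 ÷ 8 = 0 remainder 1
Reading remainders bottom-up:
= 0o140315


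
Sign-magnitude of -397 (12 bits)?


Sign bit: 1 (negative)
Magnitude: 397 = 00110001101
= 100110001101


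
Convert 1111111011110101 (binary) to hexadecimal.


Group into 4-bit nibbles: 1111111011110101
  1111 = F
  1110 = E
  1111 = F
  0101 = 5
= 0xFEF5


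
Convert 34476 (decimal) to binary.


Divide by 2 repeatedly:
34476 ÷ 2 = 17238 remainder 0
17238 ÷ 2 = 8619 remainder 0
8619 ÷ 2 = 4309 remainder 1
4309 ÷ 2 = 2154 remainder 1
2154 ÷ 2 = 1077 remainder 0
1077 ÷ 2 = 538 remainder 1
538 ÷ 2 = 269 remainder 0
269 ÷ 2 = 134 remainder 1
134 ÷ 2 = 67 remainder 0
67 ÷ 2 = 33 remainder 1
33 ÷ 2 = 16 remainder 1
16 ÷ 2 = 8 remainder 0
8 ÷ 2 = 4 remainder 0
4 ÷ 2 = 2 remainder 0
2 ÷ 2 = 1 remainder 0
1 ÷ 2 = 0 remainder 1
Reading remainders bottom-up:
= 1000011010101100


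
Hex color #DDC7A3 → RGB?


Hex: #DDC7A3
R = DD₁₆ = 221
G = C7₁₆ = 199
B = A3₁₆ = 163
= RGB(221, 199, 163)


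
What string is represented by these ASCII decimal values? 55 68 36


Codes (decimal): 55 68 36
Per-code ASCII lookup:
  55  (range 48-57: digits, 55 - 48 = 7) → '7'
  68  (range 65-90: uppercase, 68 - 65 = 3) → 'D'
  36  (special character) → '$'
= '7D$'


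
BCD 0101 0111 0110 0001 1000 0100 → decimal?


Each 4-bit group → digit:
  0101 → 5
  0111 → 7
  0110 → 6
  0001 → 1
  1000 → 8
  0100 → 4
= 576184


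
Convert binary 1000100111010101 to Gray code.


Binary: 1000100111010101
Gray code: G = B XOR (B >> 1)
B >> 1 = 0100010011101010
1000100111010101 XOR 0100010011101010:
  1 XOR 0 = 1
  0 XOR 1 = 1
  0 XOR 0 = 0
  0 XOR 0 = 0
  1 XOR 0 = 1
  0 XOR 1 = 1
  0 XOR 0 = 0
  1 XOR 0 = 1
  1 XOR 1 = 0
  1 XOR 1 = 0
  0 XOR 1 = 1
  1 XOR 0 = 1
  0 XOR 1 = 1
  1 XOR 0 = 1
  0 XOR 1 = 1
  1 XOR 0 = 1
= 1100110100111111


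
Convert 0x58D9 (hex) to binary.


Each hex digit → 4 binary bits:
  5 = 0101
  8 = 1000
  D = 1101
  9 = 1001
Concatenate: 0101 1000 1101 1001
= 0101100011011001


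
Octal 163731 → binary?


Each octal digit → 3 binary bits:
  1 = 001
  6 = 110
  3 = 011
  7 = 111
  3 = 011
  1 = 001
Concatenate: 001 110 011 111 011 001
= 001110011111011001


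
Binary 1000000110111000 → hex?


Group into 4-bit nibbles: 1000000110111000
  1000 = 8
  0001 = 1
  1011 = B
  1000 = 8
= 0x81B8


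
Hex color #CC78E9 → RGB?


Hex: #CC78E9
R = CC₁₆ = 204
G = 78₁₆ = 120
B = E9₁₆ = 233
= RGB(204, 120, 233)


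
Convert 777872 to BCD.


Each digit → 4-bit binary:
  7 → 0111
  7 → 0111
  7 → 0111
  8 → 1000
  7 → 0111
  2 → 0010
= 0111 0111 0111 1000 0111 0010


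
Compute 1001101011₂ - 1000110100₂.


Align and subtract column by column (LSB to MSB, borrowing when needed):
  1001101011
- 1000110100
  ----------
  col 0: (1 - 0 borrow-in) - 0 → 1 - 0 = 1, borrow out 0
  col 1: (1 - 0 borrow-in) - 0 → 1 - 0 = 1, borrow out 0
  col 2: (0 - 0 borrow-in) - 1 → borrow from next column: (0+2) - 1 = 1, borrow out 1
  col 3: (1 - 1 borrow-in) - 0 → 0 - 0 = 0, borrow out 0
  col 4: (0 - 0 borrow-in) - 1 → borrow from next column: (0+2) - 1 = 1, borrow out 1
  col 5: (1 - 1 borrow-in) - 1 → borrow from next column: (0+2) - 1 = 1, borrow out 1
  col 6: (1 - 1 borrow-in) - 0 → 0 - 0 = 0, borrow out 0
  col 7: (0 - 0 borrow-in) - 0 → 0 - 0 = 0, borrow out 0
  col 8: (0 - 0 borrow-in) - 0 → 0 - 0 = 0, borrow out 0
  col 9: (1 - 0 borrow-in) - 1 → 1 - 1 = 0, borrow out 0
Reading bits MSB→LSB: 0000110111
Strip leading zeros: 110111
= 110111


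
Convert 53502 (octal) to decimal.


Positional values:
Position 0: 2 × 8^0 = 2
Position 1: 0 × 8^1 = 0
Position 2: 5 × 8^2 = 320
Position 3: 3 × 8^3 = 1536
Position 4: 5 × 8^4 = 20480
Sum = 2 + 0 + 320 + 1536 + 20480
= 22338


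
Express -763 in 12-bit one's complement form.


Original: 001011111011
Invert all bits:
  bit 0: 0 → 1
  bit 1: 0 → 1
  bit 2: 1 → 0
  bit 3: 0 → 1
  bit 4: 1 → 0
  bit 5: 1 → 0
  bit 6: 1 → 0
  bit 7: 1 → 0
  bit 8: 1 → 0
  bit 9: 0 → 1
  bit 10: 1 → 0
  bit 11: 1 → 0
= 110100000100


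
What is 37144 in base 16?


Divide by 16 repeatedly:
37144 ÷ 16 = 2321 remainder 8 (8)
2321 ÷ 16 = 145 remainder 1 (1)
145 ÷ 16 = 9 remainder 1 (1)
9 ÷ 16 = 0 remainder 9 (9)
Reading remainders bottom-up:
= 0x9118
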